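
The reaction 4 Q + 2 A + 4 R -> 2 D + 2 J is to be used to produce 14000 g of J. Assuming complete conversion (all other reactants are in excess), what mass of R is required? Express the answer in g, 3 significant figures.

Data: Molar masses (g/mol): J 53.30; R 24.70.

n(J) = 14000 / 53.30 = 262.7 mol
n(R) = (4/2) × 262.7 = 525.4 mol
mass = 525.4 × 24.70 = 12980 g

13000 g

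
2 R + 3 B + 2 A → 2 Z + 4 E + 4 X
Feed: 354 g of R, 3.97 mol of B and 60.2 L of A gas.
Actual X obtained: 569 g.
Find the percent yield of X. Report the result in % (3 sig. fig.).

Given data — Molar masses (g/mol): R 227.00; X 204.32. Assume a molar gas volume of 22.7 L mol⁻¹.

n(R) = 354.0 / 227.00 = 1.559 mol
n(B) = 3.970 mol
n(A) = 60.20 / 22.7 = 2.652 mol
n/ν for R = 1.559/2 = 0.7795
n/ν for B = 3.970/3 = 1.323
n/ν for A = 2.652/2 = 1.326
Smallest n/ν is R → limiting reagent.
theoretical n(X) = (4/2) × 1.559 = 3.118 mol → 637.1 g
% yield = 569 / 637.1 × 100 = 89.31 %

89.3 %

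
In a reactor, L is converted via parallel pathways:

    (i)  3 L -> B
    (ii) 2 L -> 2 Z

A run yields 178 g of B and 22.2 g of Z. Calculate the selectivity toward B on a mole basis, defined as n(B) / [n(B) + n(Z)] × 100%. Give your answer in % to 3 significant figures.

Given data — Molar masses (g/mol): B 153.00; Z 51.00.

n(B) = 178 / 153.00 = 1.163 mol
n(Z) = 22.2 / 51.00 = 0.4353 mol
selectivity = 1.163/(1.163+0.4353) × 100 = 72.76 %

72.8 %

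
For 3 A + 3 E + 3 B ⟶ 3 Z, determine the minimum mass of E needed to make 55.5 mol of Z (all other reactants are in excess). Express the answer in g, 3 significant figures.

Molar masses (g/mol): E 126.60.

7030 g

n(Z) = 55.50 mol
n(E) = (3/3) × 55.50 = 55.50 mol
mass = 55.50 × 126.60 = 7026 g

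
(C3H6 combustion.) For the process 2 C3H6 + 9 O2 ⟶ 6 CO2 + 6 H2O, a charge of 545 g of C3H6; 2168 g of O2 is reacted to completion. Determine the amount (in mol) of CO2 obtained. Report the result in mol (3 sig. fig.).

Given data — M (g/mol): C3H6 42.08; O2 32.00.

38.9 mol

n(C3H6) = 545.0 / 42.08 = 12.95 mol
n(O2) = 2168 / 32.00 = 67.75 mol
n/ν → C3H6: 6.475, O2: 7.528; C3H6 is limiting.
n(CO2) = (6/2) × 12.95 = 38.85 mol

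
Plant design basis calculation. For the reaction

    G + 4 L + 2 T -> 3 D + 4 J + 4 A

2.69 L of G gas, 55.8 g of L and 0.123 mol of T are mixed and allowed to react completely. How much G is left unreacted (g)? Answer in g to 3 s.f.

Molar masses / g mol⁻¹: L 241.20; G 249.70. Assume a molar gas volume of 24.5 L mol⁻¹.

13.0 g

n(G) = 2.690 / 24.5 = 0.1098 mol
n(L) = 55.80 / 241.20 = 0.2313 mol
n(T) = 0.1230 mol
n/ν for G = 0.1098/1 = 0.1098
n/ν for L = 0.2313/4 = 0.05783
n/ν for T = 0.1230/2 = 0.06150
Smallest n/ν is L → limiting reagent.
G consumed = (1/4) × 0.2313 = 0.05783 mol
G remaining = 0.1098 − 0.05783 = 0.05197 mol
mass = 0.05197 × 249.70 = 12.98 g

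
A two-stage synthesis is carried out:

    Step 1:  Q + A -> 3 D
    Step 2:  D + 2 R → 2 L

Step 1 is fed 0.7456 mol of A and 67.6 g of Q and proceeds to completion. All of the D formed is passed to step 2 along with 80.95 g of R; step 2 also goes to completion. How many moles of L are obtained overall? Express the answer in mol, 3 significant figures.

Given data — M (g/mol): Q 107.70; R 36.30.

2.23 mol

Step 1:
n(A) = 0.7456 mol
n(Q) = 67.60 / 107.70 = 0.6277 mol
n/ν for A = 0.7456/1 = 0.7456
n/ν for Q = 0.6277/1 = 0.6277
Smallest n/ν is Q → limiting reagent.
n(D) produced = (3/1) × 0.6277 = 1.883 mol
Step 2:
n(D) available = 1.883 mol
n(R) = 80.95 / 36.30 = 2.230 mol
n/ν for D = 1.883/1 = 1.883
n/ν for R = 2.230/2 = 1.115
Smallest n/ν is R → limiting reagent.
n(L) = (2/2) × 2.230 = 2.230 mol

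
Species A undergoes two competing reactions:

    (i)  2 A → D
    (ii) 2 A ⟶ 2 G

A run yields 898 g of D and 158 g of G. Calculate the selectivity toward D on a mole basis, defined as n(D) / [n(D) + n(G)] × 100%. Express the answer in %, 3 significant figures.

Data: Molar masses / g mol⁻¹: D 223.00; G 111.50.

74.0 %

n(D) = 898 / 223.00 = 4.027 mol
n(G) = 158 / 111.50 = 1.417 mol
selectivity = 4.027/(4.027+1.417) × 100 = 73.97 %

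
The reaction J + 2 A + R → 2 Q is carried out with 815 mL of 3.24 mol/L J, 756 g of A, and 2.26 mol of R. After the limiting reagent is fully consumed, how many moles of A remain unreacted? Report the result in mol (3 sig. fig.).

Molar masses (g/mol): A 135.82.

1.05 mol

n(J) = 3.24 × 815.0/1000 = 2.641 mol
n(A) = 756.0 / 135.82 = 5.566 mol
n(R) = 2.260 mol
n/ν for J = 2.641/1 = 2.641
n/ν for A = 5.566/2 = 2.783
n/ν for R = 2.260/1 = 2.260
Smallest n/ν is R → limiting reagent.
A consumed = (2/1) × 2.260 = 4.520 mol
A remaining = 5.566 − 4.520 = 1.046 mol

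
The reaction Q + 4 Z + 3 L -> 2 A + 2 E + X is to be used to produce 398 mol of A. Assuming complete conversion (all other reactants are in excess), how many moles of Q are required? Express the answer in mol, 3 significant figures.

n(A) = 398.0 mol
n(Q) = (1/2) × 398.0 = 199.0 mol

199 mol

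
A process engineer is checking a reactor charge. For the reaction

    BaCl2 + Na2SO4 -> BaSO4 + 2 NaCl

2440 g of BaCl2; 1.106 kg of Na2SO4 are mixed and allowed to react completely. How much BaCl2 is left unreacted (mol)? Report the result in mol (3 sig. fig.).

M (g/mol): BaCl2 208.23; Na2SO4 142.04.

3.93 mol

n(BaCl2) = 2440 / 208.23 = 11.72 mol
n(Na2SO4) = 1.106×1000 / 142.04 = 7.787 mol
n/ν for BaCl2 = 11.72/1 = 11.72
n/ν for Na2SO4 = 7.787/1 = 7.787
Smallest n/ν is Na2SO4 → limiting reagent.
BaCl2 consumed = (1/1) × 7.787 = 7.787 mol
BaCl2 remaining = 11.72 − 7.787 = 3.933 mol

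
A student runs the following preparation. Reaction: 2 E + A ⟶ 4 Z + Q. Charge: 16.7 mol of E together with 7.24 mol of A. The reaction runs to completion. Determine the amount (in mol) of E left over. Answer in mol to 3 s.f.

n(E) = 16.70 mol
n(A) = 7.240 mol
n/ν for E = 16.70/2 = 8.350
n/ν for A = 7.240/1 = 7.240
Smallest n/ν is A → limiting reagent.
E consumed = (2/1) × 7.240 = 14.48 mol
E remaining = 16.70 − 14.48 = 2.220 mol

2.22 mol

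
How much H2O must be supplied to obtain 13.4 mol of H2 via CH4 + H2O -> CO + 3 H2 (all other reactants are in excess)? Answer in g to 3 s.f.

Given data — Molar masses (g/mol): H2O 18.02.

80.5 g

n(H2) = 13.40 mol
n(H2O) = (1/3) × 13.40 = 4.467 mol
mass = 4.467 × 18.02 = 80.50 g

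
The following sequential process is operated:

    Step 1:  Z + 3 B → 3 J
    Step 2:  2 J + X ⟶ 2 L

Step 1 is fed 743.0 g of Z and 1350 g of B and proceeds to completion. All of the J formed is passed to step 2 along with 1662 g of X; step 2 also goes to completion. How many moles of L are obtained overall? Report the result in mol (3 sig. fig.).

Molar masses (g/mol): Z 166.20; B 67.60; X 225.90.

Step 1:
n(Z) = 743.0 / 166.20 = 4.471 mol
n(B) = 1350 / 67.60 = 19.97 mol
n/ν → Z: 4.471, B: 6.657; Z is limiting.
n(J) produced = (3/1) × 4.471 = 13.41 mol
Step 2:
n(J) available = 13.41 mol
n(X) = 1662 / 225.90 = 7.357 mol
n/ν → J: 6.705, X: 7.357; J is limiting.
n(L) = (2/2) × 13.41 = 13.41 mol

13.4 mol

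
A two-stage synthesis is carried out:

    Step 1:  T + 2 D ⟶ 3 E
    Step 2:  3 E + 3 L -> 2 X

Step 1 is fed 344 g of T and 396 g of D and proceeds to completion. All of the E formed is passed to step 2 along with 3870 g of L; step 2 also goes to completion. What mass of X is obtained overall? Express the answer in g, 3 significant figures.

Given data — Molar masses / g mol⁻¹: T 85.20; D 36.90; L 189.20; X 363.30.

Step 1:
n(T) = 344.0 / 85.20 = 4.038 mol
n(D) = 396.0 / 36.90 = 10.73 mol
n/ν → T: 4.038, D: 5.365; T is limiting.
n(E) produced = (3/1) × 4.038 = 12.11 mol
Step 2:
n(E) available = 12.11 mol
n(L) = 3870 / 189.20 = 20.45 mol
n/ν → E: 4.037, L: 6.817; E is limiting.
n(X) = (2/3) × 12.11 = 8.073 mol
mass = 8.073 × 363.30 = 2933 g

2930 g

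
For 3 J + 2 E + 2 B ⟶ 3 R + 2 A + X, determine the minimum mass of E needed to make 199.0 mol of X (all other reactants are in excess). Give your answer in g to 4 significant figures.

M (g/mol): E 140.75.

56020 g

n(X) = 199.0 mol
n(E) = (2/1) × 199.0 = 398.0 mol
mass = 398.0 × 140.75 = 56020 g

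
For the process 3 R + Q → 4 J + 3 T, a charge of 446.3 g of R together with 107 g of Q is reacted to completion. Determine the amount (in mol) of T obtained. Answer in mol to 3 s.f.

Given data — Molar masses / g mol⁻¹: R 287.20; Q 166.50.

n(R) = 446.3 / 287.20 = 1.554 mol
n(Q) = 107.0 / 166.50 = 0.6426 mol
n/ν for R = 1.554/3 = 0.5180
n/ν for Q = 0.6426/1 = 0.6426
Smallest n/ν is R → limiting reagent.
n(T) = (3/3) × 1.554 = 1.554 mol

1.55 mol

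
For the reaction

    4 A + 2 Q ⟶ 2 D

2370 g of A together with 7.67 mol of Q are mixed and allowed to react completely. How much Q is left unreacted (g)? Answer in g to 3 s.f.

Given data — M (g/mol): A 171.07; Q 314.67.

234 g

n(A) = 2370 / 171.07 = 13.85 mol
n(Q) = 7.670 mol
n/ν → A: 3.463, Q: 3.835; A is limiting.
Q consumed = (2/4) × 13.85 = 6.925 mol
Q remaining = 7.670 − 6.925 = 0.7450 mol
mass = 0.7450 × 314.67 = 234.4 g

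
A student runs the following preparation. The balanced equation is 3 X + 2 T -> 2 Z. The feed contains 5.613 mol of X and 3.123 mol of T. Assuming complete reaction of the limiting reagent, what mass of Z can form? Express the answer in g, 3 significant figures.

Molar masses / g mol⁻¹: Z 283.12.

884 g

n(X) = 5.613 mol
n(T) = 3.123 mol
n/ν → X: 1.871, T: 1.562; T is limiting.
n(Z) = (2/2) × 3.123 = 3.123 mol
mass = 3.123 × 283.12 = 884.2 g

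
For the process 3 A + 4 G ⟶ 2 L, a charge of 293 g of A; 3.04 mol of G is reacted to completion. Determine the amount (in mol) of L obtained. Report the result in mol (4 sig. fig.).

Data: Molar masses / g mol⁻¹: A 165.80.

1.178 mol

n(A) = 293.0 / 165.80 = 1.767 mol
n(G) = 3.040 mol
n/ν for A = 1.767/3 = 0.5890
n/ν for G = 3.040/4 = 0.7600
Smallest n/ν is A → limiting reagent.
n(L) = (2/3) × 1.767 = 1.178 mol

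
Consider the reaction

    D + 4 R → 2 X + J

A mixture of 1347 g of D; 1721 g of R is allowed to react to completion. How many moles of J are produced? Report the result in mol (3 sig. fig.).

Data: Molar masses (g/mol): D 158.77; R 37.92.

n(D) = 1347 / 158.77 = 8.484 mol
n(R) = 1721 / 37.92 = 45.39 mol
n/ν for D = 8.484/1 = 8.484
n/ν for R = 45.39/4 = 11.35
Smallest n/ν is D → limiting reagent.
n(J) = (1/1) × 8.484 = 8.484 mol

8.48 mol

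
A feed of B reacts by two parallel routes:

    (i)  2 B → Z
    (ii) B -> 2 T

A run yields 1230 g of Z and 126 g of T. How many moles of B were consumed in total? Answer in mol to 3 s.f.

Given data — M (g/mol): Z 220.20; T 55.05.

n(Z) = 1230 / 220.20 = 5.586 mol
n(T) = 126 / 55.05 = 2.289 mol
n(B) via (i) = (2/1)×5.586 = 11.17 mol
n(B) via (ii) = (1/2)×2.289 = 1.145 mol
total n(B) = 11.17 + 1.145 = 12.32 mol

12.3 mol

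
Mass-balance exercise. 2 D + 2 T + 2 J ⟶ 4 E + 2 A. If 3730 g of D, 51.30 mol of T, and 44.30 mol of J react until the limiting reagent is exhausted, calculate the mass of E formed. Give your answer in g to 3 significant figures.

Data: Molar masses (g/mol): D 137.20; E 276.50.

15000 g

n(D) = 3730 / 137.20 = 27.19 mol
n(T) = 51.30 mol
n(J) = 44.30 mol
n/ν → D: 13.60, T: 25.65, J: 22.15; D is limiting.
n(E) = (4/2) × 27.19 = 54.38 mol
mass = 54.38 × 276.50 = 15040 g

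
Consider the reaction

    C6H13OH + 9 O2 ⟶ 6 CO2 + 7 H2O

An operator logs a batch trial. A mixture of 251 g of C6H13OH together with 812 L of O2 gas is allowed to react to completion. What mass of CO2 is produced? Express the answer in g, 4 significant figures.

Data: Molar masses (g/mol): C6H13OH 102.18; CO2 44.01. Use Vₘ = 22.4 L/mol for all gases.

648.7 g

n(C6H13OH) = 251.0 / 102.18 = 2.456 mol
n(O2) = 812.0 / 22.4 = 36.25 mol
n/ν for C6H13OH = 2.456/1 = 2.456
n/ν for O2 = 36.25/9 = 4.028
Smallest n/ν is C6H13OH → limiting reagent.
n(CO2) = (6/1) × 2.456 = 14.74 mol
mass = 14.74 × 44.01 = 648.7 g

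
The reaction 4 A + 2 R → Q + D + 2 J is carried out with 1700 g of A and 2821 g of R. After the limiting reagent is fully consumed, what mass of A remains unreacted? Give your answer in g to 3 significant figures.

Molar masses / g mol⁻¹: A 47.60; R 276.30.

n(A) = 1700 / 47.60 = 35.71 mol
n(R) = 2821 / 276.30 = 10.21 mol
n/ν for A = 35.71/4 = 8.928
n/ν for R = 10.21/2 = 5.105
Smallest n/ν is R → limiting reagent.
A consumed = (4/2) × 10.21 = 20.42 mol
A remaining = 35.71 − 20.42 = 15.29 mol
mass = 15.29 × 47.60 = 727.8 g

728 g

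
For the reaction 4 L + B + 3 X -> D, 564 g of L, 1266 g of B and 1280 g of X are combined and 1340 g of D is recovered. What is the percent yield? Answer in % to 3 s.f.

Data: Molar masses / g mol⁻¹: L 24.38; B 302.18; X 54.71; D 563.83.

56.7 %

n(L) = 564.0 / 24.38 = 23.13 mol
n(B) = 1266 / 302.18 = 4.190 mol
n(X) = 1280 / 54.71 = 23.40 mol
n/ν → L: 5.783, B: 4.190, X: 7.800; B is limiting.
theoretical n(D) = (1/1) × 4.190 = 4.190 mol → 2362 g
% yield = 1340 / 2362 × 100 = 56.73 %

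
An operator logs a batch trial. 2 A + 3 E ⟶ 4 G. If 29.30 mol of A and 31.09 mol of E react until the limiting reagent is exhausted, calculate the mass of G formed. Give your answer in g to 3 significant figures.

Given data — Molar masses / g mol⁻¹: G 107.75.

4470 g

n(A) = 29.30 mol
n(E) = 31.09 mol
n/ν → A: 14.65, E: 10.36; E is limiting.
n(G) = (4/3) × 31.09 = 41.45 mol
mass = 41.45 × 107.75 = 4466 g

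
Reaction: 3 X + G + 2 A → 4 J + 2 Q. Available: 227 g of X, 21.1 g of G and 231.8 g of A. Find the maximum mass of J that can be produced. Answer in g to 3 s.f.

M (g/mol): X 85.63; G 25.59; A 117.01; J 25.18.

83.0 g

n(X) = 227.0 / 85.63 = 2.651 mol
n(G) = 21.10 / 25.59 = 0.8245 mol
n(A) = 231.8 / 117.01 = 1.981 mol
n/ν → X: 0.8837, G: 0.8245, A: 0.9905; G is limiting.
n(J) = (4/1) × 0.8245 = 3.298 mol
mass = 3.298 × 25.18 = 83.04 g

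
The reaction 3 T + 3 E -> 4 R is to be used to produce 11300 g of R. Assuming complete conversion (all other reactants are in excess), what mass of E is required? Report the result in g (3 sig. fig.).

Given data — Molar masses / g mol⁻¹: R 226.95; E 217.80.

8130 g

n(R) = 11300 / 226.95 = 49.79 mol
n(E) = (3/4) × 49.79 = 37.34 mol
mass = 37.34 × 217.80 = 8133 g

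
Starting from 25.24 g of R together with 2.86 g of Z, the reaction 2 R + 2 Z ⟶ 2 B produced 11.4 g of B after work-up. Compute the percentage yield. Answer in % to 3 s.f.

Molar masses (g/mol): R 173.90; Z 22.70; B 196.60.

n(R) = 25.24 / 173.90 = 0.1451 mol
n(Z) = 2.860 / 22.70 = 0.1260 mol
n/ν for R = 0.1451/2 = 0.07255
n/ν for Z = 0.1260/2 = 0.06300
Smallest n/ν is Z → limiting reagent.
theoretical n(B) = (2/2) × 0.1260 = 0.1260 mol → 24.77 g
% yield = 11.4 / 24.77 × 100 = 46.02 %

46.0 %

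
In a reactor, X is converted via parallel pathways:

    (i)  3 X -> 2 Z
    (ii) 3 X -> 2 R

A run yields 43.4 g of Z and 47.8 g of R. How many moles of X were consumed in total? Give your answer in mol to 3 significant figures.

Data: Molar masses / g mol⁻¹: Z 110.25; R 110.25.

1.24 mol

n(Z) = 43.4 / 110.25 = 0.3937 mol
n(R) = 47.8 / 110.25 = 0.4336 mol
n(X) via (i) = (3/2)×0.3937 = 0.5906 mol
n(X) via (ii) = (3/2)×0.4336 = 0.6504 mol
total n(X) = 0.5906 + 0.6504 = 1.241 mol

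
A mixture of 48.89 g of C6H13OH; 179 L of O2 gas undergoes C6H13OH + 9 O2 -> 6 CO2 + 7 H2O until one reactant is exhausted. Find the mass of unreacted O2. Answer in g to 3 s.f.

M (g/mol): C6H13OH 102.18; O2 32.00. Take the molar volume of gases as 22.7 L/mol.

n(C6H13OH) = 48.89 / 102.18 = 0.4785 mol
n(O2) = 179.0 / 22.7 = 7.885 mol
n/ν for C6H13OH = 0.4785/1 = 0.4785
n/ν for O2 = 7.885/9 = 0.8761
Smallest n/ν is C6H13OH → limiting reagent.
O2 consumed = (9/1) × 0.4785 = 4.307 mol
O2 remaining = 7.885 − 4.307 = 3.578 mol
mass = 3.578 × 32.00 = 114.5 g

115 g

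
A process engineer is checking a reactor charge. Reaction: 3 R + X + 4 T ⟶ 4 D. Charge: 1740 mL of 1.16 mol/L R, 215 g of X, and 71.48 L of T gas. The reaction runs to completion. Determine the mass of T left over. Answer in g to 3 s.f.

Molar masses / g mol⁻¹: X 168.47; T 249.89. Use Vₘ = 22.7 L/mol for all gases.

114 g

n(R) = 1.16 × 1740/1000 = 2.018 mol
n(X) = 215.0 / 168.47 = 1.276 mol
n(T) = 71.48 / 22.7 = 3.149 mol
n/ν → R: 0.6727, X: 1.276, T: 0.7873; R is limiting.
T consumed = (4/3) × 2.018 = 2.691 mol
T remaining = 3.149 − 2.691 = 0.4580 mol
mass = 0.4580 × 249.89 = 114.4 g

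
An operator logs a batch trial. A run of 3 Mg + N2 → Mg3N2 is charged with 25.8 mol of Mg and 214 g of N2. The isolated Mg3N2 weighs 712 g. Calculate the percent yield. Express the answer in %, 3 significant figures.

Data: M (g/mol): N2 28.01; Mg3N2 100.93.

92.3 %

n(Mg) = 25.80 mol
n(N2) = 214.0 / 28.01 = 7.640 mol
n/ν for Mg = 25.80/3 = 8.600
n/ν for N2 = 7.640/1 = 7.640
Smallest n/ν is N2 → limiting reagent.
theoretical n(Mg3N2) = (1/1) × 7.640 = 7.640 mol → 771.1 g
% yield = 712 / 771.1 × 100 = 92.34 %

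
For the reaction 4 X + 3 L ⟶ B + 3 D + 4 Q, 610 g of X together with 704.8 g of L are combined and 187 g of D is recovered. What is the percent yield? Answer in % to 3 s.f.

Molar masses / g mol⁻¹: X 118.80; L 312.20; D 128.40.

n(X) = 610.0 / 118.80 = 5.135 mol
n(L) = 704.8 / 312.20 = 2.258 mol
n/ν → X: 1.284, L: 0.7527; L is limiting.
theoretical n(D) = (3/3) × 2.258 = 2.258 mol → 289.9 g
% yield = 187 / 289.9 × 100 = 64.51 %

64.5 %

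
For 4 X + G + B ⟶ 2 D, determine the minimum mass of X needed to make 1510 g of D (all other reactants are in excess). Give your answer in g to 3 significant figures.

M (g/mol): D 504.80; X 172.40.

n(D) = 1510 / 504.80 = 2.991 mol
n(X) = (4/2) × 2.991 = 5.982 mol
mass = 5.982 × 172.40 = 1031 g

1030 g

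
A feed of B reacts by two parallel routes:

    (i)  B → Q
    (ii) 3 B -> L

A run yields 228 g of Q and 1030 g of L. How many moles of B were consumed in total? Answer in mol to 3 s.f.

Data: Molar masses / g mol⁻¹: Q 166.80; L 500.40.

n(Q) = 228 / 166.80 = 1.367 mol
n(L) = 1030 / 500.40 = 2.058 mol
n(B) via (i) = (1/1)×1.367 = 1.367 mol
n(B) via (ii) = (3/1)×2.058 = 6.174 mol
total n(B) = 1.367 + 6.174 = 7.541 mol

7.54 mol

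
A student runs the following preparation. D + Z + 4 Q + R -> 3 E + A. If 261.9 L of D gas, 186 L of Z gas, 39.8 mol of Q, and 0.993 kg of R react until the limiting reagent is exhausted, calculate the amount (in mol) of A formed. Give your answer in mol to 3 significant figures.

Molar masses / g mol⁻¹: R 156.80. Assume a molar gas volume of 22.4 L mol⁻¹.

6.33 mol

n(D) = 261.9 / 22.4 = 11.69 mol
n(Z) = 186.0 / 22.4 = 8.304 mol
n(Q) = 39.80 mol
n(R) = 0.9930×1000 / 156.80 = 6.333 mol
n/ν for D = 11.69/1 = 11.69
n/ν for Z = 8.304/1 = 8.304
n/ν for Q = 39.80/4 = 9.950
n/ν for R = 6.333/1 = 6.333
Smallest n/ν is R → limiting reagent.
n(A) = (1/1) × 6.333 = 6.333 mol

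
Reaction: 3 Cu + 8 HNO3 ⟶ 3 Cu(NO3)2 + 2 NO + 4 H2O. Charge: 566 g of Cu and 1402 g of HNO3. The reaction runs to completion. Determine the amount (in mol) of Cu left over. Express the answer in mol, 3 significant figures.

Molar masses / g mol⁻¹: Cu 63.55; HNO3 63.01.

n(Cu) = 566.0 / 63.55 = 8.906 mol
n(HNO3) = 1402 / 63.01 = 22.25 mol
n/ν → Cu: 2.969, HNO3: 2.781; HNO3 is limiting.
Cu consumed = (3/8) × 22.25 = 8.344 mol
Cu remaining = 8.906 − 8.344 = 0.5620 mol

0.562 mol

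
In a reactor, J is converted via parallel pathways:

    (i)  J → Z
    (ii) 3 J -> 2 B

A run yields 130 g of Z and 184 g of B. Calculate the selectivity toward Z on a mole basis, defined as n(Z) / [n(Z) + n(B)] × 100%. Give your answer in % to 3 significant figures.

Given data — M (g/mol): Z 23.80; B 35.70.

n(Z) = 130 / 23.80 = 5.462 mol
n(B) = 184 / 35.70 = 5.154 mol
selectivity = 5.462/(5.462+5.154) × 100 = 51.45 %

51.5 %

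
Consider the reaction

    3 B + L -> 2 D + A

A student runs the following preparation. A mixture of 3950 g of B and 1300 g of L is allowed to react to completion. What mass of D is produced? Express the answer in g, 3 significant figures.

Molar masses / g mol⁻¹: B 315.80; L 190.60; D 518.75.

4330 g

n(B) = 3950 / 315.80 = 12.51 mol
n(L) = 1300 / 190.60 = 6.821 mol
n/ν for B = 12.51/3 = 4.170
n/ν for L = 6.821/1 = 6.821
Smallest n/ν is B → limiting reagent.
n(D) = (2/3) × 12.51 = 8.340 mol
mass = 8.340 × 518.75 = 4326 g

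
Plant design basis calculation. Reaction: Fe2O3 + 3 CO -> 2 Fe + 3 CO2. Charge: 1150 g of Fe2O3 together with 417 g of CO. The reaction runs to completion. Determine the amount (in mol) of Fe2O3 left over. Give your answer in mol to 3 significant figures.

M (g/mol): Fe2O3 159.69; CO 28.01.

2.24 mol

n(Fe2O3) = 1150 / 159.69 = 7.201 mol
n(CO) = 417.0 / 28.01 = 14.89 mol
n/ν for Fe2O3 = 7.201/1 = 7.201
n/ν for CO = 14.89/3 = 4.963
Smallest n/ν is CO → limiting reagent.
Fe2O3 consumed = (1/3) × 14.89 = 4.963 mol
Fe2O3 remaining = 7.201 − 4.963 = 2.238 mol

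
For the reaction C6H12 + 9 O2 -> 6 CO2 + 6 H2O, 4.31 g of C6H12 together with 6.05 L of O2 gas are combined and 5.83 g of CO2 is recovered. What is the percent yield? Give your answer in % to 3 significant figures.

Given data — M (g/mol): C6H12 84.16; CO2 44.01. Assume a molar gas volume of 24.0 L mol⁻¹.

78.8 %

n(C6H12) = 4.310 / 84.16 = 0.05121 mol
n(O2) = 6.050 / 24.0 = 0.2521 mol
n/ν → C6H12: 0.05121, O2: 0.02801; O2 is limiting.
theoretical n(CO2) = (6/9) × 0.2521 = 0.1681 mol → 7.398 g
% yield = 5.83 / 7.398 × 100 = 78.81 %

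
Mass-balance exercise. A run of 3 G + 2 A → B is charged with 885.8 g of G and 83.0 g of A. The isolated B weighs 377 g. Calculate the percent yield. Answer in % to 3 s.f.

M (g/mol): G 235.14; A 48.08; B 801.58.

54.5 %

n(G) = 885.8 / 235.14 = 3.767 mol
n(A) = 83.00 / 48.08 = 1.726 mol
n/ν for G = 3.767/3 = 1.256
n/ν for A = 1.726/2 = 0.8630
Smallest n/ν is A → limiting reagent.
theoretical n(B) = (1/2) × 1.726 = 0.8630 mol → 691.8 g
% yield = 377 / 691.8 × 100 = 54.50 %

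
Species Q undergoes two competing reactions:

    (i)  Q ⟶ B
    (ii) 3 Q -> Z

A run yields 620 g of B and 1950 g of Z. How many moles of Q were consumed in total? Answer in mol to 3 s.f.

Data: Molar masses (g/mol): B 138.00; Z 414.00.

18.6 mol

n(B) = 620 / 138.00 = 4.493 mol
n(Z) = 1950 / 414.00 = 4.710 mol
n(Q) via (i) = (1/1)×4.493 = 4.493 mol
n(Q) via (ii) = (3/1)×4.710 = 14.13 mol
total n(Q) = 4.493 + 14.13 = 18.62 mol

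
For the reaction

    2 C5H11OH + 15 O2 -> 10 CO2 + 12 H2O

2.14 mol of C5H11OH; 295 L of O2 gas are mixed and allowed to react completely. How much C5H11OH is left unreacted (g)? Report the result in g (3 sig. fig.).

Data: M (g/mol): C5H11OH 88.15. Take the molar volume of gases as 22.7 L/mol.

35.9 g

n(C5H11OH) = 2.140 mol
n(O2) = 295.0 / 22.7 = 13.00 mol
n/ν for C5H11OH = 2.140/2 = 1.070
n/ν for O2 = 13.00/15 = 0.8667
Smallest n/ν is O2 → limiting reagent.
C5H11OH consumed = (2/15) × 13.00 = 1.733 mol
C5H11OH remaining = 2.140 − 1.733 = 0.4070 mol
mass = 0.4070 × 88.15 = 35.88 g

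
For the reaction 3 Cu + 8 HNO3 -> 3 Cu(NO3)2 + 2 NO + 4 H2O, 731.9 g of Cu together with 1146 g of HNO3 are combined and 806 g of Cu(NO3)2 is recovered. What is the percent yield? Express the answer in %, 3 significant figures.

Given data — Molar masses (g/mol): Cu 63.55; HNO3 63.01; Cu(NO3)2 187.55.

n(Cu) = 731.9 / 63.55 = 11.52 mol
n(HNO3) = 1146 / 63.01 = 18.19 mol
n/ν for Cu = 11.52/3 = 3.840
n/ν for HNO3 = 18.19/8 = 2.274
Smallest n/ν is HNO3 → limiting reagent.
theoretical n(Cu(NO3)2) = (3/8) × 18.19 = 6.821 mol → 1279 g
% yield = 806 / 1279 × 100 = 63.02 %

63.0 %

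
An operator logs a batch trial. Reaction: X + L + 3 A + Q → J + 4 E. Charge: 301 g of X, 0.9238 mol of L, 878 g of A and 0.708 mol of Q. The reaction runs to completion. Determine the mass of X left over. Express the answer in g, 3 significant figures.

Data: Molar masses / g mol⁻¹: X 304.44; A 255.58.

85.5 g

n(X) = 301.0 / 304.44 = 0.9887 mol
n(L) = 0.9238 mol
n(A) = 878.0 / 255.58 = 3.435 mol
n(Q) = 0.7080 mol
n/ν → X: 0.9887, L: 0.9238, A: 1.145, Q: 0.7080; Q is limiting.
X consumed = (1/1) × 0.7080 = 0.7080 mol
X remaining = 0.9887 − 0.7080 = 0.2807 mol
mass = 0.2807 × 304.44 = 85.46 g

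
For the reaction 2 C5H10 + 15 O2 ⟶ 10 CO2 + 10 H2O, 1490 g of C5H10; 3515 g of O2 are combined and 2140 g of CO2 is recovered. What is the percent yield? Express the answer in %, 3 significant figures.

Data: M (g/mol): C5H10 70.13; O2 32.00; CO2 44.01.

n(C5H10) = 1490 / 70.13 = 21.25 mol
n(O2) = 3515 / 32.00 = 109.8 mol
n/ν for C5H10 = 21.25/2 = 10.63
n/ν for O2 = 109.8/15 = 7.320
Smallest n/ν is O2 → limiting reagent.
theoretical n(CO2) = (10/15) × 109.8 = 73.20 mol → 3222 g
% yield = 2140 / 3222 × 100 = 66.42 %

66.4 %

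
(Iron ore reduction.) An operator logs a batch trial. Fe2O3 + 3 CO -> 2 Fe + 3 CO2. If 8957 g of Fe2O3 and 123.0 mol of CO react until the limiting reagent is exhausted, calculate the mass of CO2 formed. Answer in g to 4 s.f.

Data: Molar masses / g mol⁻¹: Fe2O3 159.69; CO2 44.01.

5413 g

n(Fe2O3) = 8957 / 159.69 = 56.09 mol
n(CO) = 123.0 mol
n/ν → Fe2O3: 56.09, CO: 41.00; CO is limiting.
n(CO2) = (3/3) × 123.0 = 123.0 mol
mass = 123.0 × 44.01 = 5413 g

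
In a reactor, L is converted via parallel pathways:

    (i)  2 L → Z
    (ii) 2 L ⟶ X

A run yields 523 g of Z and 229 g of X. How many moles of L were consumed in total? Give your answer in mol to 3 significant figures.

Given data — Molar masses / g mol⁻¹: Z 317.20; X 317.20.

4.74 mol

n(Z) = 523 / 317.20 = 1.649 mol
n(X) = 229 / 317.20 = 0.7219 mol
n(L) via (i) = (2/1)×1.649 = 3.298 mol
n(L) via (ii) = (2/1)×0.7219 = 1.444 mol
total n(L) = 3.298 + 1.444 = 4.742 mol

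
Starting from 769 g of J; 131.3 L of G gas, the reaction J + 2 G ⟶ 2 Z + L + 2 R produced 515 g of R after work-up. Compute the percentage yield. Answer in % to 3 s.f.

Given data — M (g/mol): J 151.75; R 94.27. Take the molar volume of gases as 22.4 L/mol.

n(J) = 769.0 / 151.75 = 5.068 mol
n(G) = 131.3 / 22.4 = 5.862 mol
n/ν for J = 5.068/1 = 5.068
n/ν for G = 5.862/2 = 2.931
Smallest n/ν is G → limiting reagent.
theoretical n(R) = (2/2) × 5.862 = 5.862 mol → 552.6 g
% yield = 515 / 552.6 × 100 = 93.20 %

93.2 %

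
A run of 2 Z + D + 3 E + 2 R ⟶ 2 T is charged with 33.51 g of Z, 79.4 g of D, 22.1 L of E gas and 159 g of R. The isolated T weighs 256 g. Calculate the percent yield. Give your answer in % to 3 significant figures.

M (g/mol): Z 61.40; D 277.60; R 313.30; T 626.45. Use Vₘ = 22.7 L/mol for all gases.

80.5 %

n(Z) = 33.51 / 61.40 = 0.5458 mol
n(D) = 79.40 / 277.60 = 0.2860 mol
n(E) = 22.10 / 22.7 = 0.9736 mol
n(R) = 159.0 / 313.30 = 0.5075 mol
n/ν for Z = 0.5458/2 = 0.2729
n/ν for D = 0.2860/1 = 0.2860
n/ν for E = 0.9736/3 = 0.3245
n/ν for R = 0.5075/2 = 0.2538
Smallest n/ν is R → limiting reagent.
theoretical n(T) = (2/2) × 0.5075 = 0.5075 mol → 317.9 g
% yield = 256 / 317.9 × 100 = 80.53 %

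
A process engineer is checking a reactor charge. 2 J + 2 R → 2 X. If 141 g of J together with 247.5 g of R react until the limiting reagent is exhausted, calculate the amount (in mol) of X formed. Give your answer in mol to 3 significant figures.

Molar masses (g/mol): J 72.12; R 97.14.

n(J) = 141.0 / 72.12 = 1.955 mol
n(R) = 247.5 / 97.14 = 2.548 mol
n/ν → J: 0.9775, R: 1.274; J is limiting.
n(X) = (2/2) × 1.955 = 1.955 mol

1.96 mol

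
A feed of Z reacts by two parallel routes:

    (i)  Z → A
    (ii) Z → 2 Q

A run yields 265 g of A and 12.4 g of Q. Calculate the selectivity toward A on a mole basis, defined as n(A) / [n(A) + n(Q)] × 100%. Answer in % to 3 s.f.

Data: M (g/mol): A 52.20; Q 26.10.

91.4 %

n(A) = 265 / 52.20 = 5.077 mol
n(Q) = 12.4 / 26.10 = 0.4751 mol
selectivity = 5.077/(5.077+0.4751) × 100 = 91.44 %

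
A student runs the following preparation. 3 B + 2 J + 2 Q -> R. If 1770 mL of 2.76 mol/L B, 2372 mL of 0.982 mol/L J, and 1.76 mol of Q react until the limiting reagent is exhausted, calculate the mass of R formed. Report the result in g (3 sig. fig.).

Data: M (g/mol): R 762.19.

n(B) = 2.76 × 1770/1000 = 4.885 mol
n(J) = 0.982 × 2372/1000 = 2.329 mol
n(Q) = 1.760 mol
n/ν for B = 4.885/3 = 1.628
n/ν for J = 2.329/2 = 1.165
n/ν for Q = 1.760/2 = 0.8800
Smallest n/ν is Q → limiting reagent.
n(R) = (1/2) × 1.760 = 0.8800 mol
mass = 0.8800 × 762.19 = 670.7 g

671 g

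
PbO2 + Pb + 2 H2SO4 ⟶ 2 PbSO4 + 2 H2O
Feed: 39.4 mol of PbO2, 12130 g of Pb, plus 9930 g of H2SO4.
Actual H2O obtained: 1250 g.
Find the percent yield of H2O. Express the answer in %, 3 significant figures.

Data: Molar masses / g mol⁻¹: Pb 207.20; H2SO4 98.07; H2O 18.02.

88.0 %

n(PbO2) = 39.40 mol
n(Pb) = 12130 / 207.20 = 58.54 mol
n(H2SO4) = 9930 / 98.07 = 101.3 mol
n/ν → PbO2: 39.40, Pb: 58.54, H2SO4: 50.65; PbO2 is limiting.
theoretical n(H2O) = (2/1) × 39.40 = 78.80 mol → 1420 g
% yield = 1250 / 1420 × 100 = 88.03 %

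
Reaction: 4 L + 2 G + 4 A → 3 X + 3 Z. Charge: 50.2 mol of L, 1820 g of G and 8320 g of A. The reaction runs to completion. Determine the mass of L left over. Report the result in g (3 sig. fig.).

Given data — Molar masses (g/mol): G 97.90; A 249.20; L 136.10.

n(L) = 50.20 mol
n(G) = 1820 / 97.90 = 18.59 mol
n(A) = 8320 / 249.20 = 33.39 mol
n/ν → L: 12.55, G: 9.295, A: 8.348; A is limiting.
L consumed = (4/4) × 33.39 = 33.39 mol
L remaining = 50.20 − 33.39 = 16.81 mol
mass = 16.81 × 136.10 = 2288 g

2290 g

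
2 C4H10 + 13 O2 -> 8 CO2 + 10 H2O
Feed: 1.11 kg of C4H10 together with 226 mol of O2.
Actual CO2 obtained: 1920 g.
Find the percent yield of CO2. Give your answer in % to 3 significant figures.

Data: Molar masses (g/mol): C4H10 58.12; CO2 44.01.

n(C4H10) = 1.110×1000 / 58.12 = 19.10 mol
n(O2) = 226.0 mol
n/ν for C4H10 = 19.10/2 = 9.550
n/ν for O2 = 226.0/13 = 17.38
Smallest n/ν is C4H10 → limiting reagent.
theoretical n(CO2) = (8/2) × 19.10 = 76.40 mol → 3362 g
% yield = 1920 / 3362 × 100 = 57.11 %

57.1 %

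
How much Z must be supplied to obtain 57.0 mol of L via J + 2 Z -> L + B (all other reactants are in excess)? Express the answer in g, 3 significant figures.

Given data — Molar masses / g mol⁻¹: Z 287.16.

n(L) = 57.00 mol
n(Z) = (2/1) × 57.00 = 114.0 mol
mass = 114.0 × 287.16 = 32740 g

32700 g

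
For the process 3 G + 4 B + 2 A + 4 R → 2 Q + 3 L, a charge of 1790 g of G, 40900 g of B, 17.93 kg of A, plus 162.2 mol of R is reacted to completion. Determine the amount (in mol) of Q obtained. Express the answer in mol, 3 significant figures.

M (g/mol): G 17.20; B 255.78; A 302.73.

n(G) = 1790 / 17.20 = 104.1 mol
n(B) = 40900 / 255.78 = 159.9 mol
n(A) = 17.93×1000 / 302.73 = 59.23 mol
n(R) = 162.2 mol
n/ν → G: 34.70, B: 39.98, A: 29.62, R: 40.55; A is limiting.
n(Q) = (2/2) × 59.23 = 59.23 mol

59.2 mol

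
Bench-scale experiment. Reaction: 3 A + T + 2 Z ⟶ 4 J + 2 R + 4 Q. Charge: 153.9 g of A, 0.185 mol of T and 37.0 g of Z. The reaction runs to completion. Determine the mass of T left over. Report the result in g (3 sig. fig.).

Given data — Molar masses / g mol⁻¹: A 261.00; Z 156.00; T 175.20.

11.6 g

n(A) = 153.9 / 261.00 = 0.5897 mol
n(T) = 0.1850 mol
n(Z) = 37.00 / 156.00 = 0.2372 mol
n/ν → A: 0.1966, T: 0.1850, Z: 0.1186; Z is limiting.
T consumed = (1/2) × 0.2372 = 0.1186 mol
T remaining = 0.1850 − 0.1186 = 0.06640 mol
mass = 0.06640 × 175.20 = 11.63 g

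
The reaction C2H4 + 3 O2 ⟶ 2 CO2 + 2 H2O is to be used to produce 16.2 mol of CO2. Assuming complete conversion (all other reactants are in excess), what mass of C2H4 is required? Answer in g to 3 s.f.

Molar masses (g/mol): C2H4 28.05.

n(CO2) = 16.20 mol
n(C2H4) = (1/2) × 16.20 = 8.100 mol
mass = 8.100 × 28.05 = 227.2 g

227 g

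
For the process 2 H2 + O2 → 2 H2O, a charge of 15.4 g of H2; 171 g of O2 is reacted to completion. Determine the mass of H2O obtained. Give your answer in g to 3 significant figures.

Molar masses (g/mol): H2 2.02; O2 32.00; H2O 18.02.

137 g

n(H2) = 15.40 / 2.02 = 7.624 mol
n(O2) = 171.0 / 32.00 = 5.344 mol
n/ν for H2 = 7.624/2 = 3.812
n/ν for O2 = 5.344/1 = 5.344
Smallest n/ν is H2 → limiting reagent.
n(H2O) = (2/2) × 7.624 = 7.624 mol
mass = 7.624 × 18.02 = 137.4 g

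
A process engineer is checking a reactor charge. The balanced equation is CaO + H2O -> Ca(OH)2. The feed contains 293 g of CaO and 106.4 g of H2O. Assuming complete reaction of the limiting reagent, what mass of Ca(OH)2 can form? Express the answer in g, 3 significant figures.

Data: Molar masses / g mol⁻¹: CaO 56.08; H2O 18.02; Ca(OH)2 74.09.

387 g

n(CaO) = 293.0 / 56.08 = 5.225 mol
n(H2O) = 106.4 / 18.02 = 5.905 mol
n/ν for CaO = 5.225/1 = 5.225
n/ν for H2O = 5.905/1 = 5.905
Smallest n/ν is CaO → limiting reagent.
n(Ca(OH)2) = (1/1) × 5.225 = 5.225 mol
mass = 5.225 × 74.09 = 387.1 g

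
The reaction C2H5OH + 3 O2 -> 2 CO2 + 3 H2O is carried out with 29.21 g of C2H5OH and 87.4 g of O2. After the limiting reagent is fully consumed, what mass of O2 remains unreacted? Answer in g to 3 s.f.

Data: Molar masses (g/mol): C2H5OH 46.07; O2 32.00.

n(C2H5OH) = 29.21 / 46.07 = 0.6340 mol
n(O2) = 87.40 / 32.00 = 2.731 mol
n/ν for C2H5OH = 0.6340/1 = 0.6340
n/ν for O2 = 2.731/3 = 0.9103
Smallest n/ν is C2H5OH → limiting reagent.
O2 consumed = (3/1) × 0.6340 = 1.902 mol
O2 remaining = 2.731 − 1.902 = 0.8290 mol
mass = 0.8290 × 32.00 = 26.53 g

26.5 g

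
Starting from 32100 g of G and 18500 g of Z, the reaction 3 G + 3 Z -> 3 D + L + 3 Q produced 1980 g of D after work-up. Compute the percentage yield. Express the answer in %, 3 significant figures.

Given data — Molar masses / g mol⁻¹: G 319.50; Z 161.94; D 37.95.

n(G) = 32100 / 319.50 = 100.5 mol
n(Z) = 18500 / 161.94 = 114.2 mol
n/ν → G: 33.50, Z: 38.07; G is limiting.
theoretical n(D) = (3/3) × 100.5 = 100.5 mol → 3814 g
% yield = 1980 / 3814 × 100 = 51.91 %

51.9 %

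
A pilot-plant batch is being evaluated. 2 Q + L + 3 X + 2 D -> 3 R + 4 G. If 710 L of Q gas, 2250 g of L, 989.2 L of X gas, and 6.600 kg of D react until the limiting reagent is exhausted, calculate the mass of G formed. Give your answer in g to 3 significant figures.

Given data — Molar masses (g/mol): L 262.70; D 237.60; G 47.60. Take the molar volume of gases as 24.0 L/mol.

n(Q) = 710.0 / 24.0 = 29.58 mol
n(L) = 2250 / 262.70 = 8.565 mol
n(X) = 989.2 / 24.0 = 41.22 mol
n(D) = 6.600×1000 / 237.60 = 27.78 mol
n/ν for Q = 29.58/2 = 14.79
n/ν for L = 8.565/1 = 8.565
n/ν for X = 41.22/3 = 13.74
n/ν for D = 27.78/2 = 13.89
Smallest n/ν is L → limiting reagent.
n(G) = (4/1) × 8.565 = 34.26 mol
mass = 34.26 × 47.60 = 1631 g

1630 g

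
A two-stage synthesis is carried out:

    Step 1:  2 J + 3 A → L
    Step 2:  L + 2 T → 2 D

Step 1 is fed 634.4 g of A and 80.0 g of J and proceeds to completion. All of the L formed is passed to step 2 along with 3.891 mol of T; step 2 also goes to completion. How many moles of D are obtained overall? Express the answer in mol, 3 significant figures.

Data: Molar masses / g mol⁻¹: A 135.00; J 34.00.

Step 1:
n(A) = 634.4 / 135.00 = 4.699 mol
n(J) = 80.00 / 34.00 = 2.353 mol
n/ν for A = 4.699/3 = 1.566
n/ν for J = 2.353/2 = 1.177
Smallest n/ν is J → limiting reagent.
n(L) produced = (1/2) × 2.353 = 1.177 mol
Step 2:
n(L) available = 1.177 mol
n(T) = 3.891 mol
n/ν for L = 1.177/1 = 1.177
n/ν for T = 3.891/2 = 1.946
Smallest n/ν is L → limiting reagent.
n(D) = (2/1) × 1.177 = 2.354 mol

2.35 mol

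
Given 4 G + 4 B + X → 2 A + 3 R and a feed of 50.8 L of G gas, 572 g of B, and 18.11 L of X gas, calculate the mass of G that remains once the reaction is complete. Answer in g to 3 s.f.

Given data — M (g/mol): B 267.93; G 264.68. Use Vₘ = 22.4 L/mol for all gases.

n(G) = 50.80 / 22.4 = 2.268 mol
n(B) = 572.0 / 267.93 = 2.135 mol
n(X) = 18.11 / 22.4 = 0.8085 mol
n/ν → G: 0.5670, B: 0.5338, X: 0.8085; B is limiting.
G consumed = (4/4) × 2.135 = 2.135 mol
G remaining = 2.268 − 2.135 = 0.1330 mol
mass = 0.1330 × 264.68 = 35.20 g

35.2 g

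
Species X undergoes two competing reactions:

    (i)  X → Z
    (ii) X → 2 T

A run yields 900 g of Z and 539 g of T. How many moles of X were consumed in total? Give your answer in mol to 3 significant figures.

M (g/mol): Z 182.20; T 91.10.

n(Z) = 900 / 182.20 = 4.940 mol
n(T) = 539 / 91.10 = 5.917 mol
n(X) via (i) = (1/1)×4.940 = 4.940 mol
n(X) via (ii) = (1/2)×5.917 = 2.959 mol
total n(X) = 4.940 + 2.959 = 7.899 mol

7.90 mol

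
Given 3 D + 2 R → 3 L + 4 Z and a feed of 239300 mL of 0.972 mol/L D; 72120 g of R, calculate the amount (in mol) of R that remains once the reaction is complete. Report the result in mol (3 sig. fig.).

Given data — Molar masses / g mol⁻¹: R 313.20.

n(D) = 0.972 × 239300/1000 = 232.6 mol
n(R) = 72120 / 313.20 = 230.3 mol
n/ν for D = 232.6/3 = 77.53
n/ν for R = 230.3/2 = 115.2
Smallest n/ν is D → limiting reagent.
R consumed = (2/3) × 232.6 = 155.1 mol
R remaining = 230.3 − 155.1 = 75.20 mol

75.2 mol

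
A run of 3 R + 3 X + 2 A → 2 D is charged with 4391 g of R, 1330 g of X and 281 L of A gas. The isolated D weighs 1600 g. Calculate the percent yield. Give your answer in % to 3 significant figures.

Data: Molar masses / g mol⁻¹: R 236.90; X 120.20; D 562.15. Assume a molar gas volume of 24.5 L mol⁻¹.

38.6 %

n(R) = 4391 / 236.90 = 18.54 mol
n(X) = 1330 / 120.20 = 11.06 mol
n(A) = 281.0 / 24.5 = 11.47 mol
n/ν for R = 18.54/3 = 6.180
n/ν for X = 11.06/3 = 3.687
n/ν for A = 11.47/2 = 5.735
Smallest n/ν is X → limiting reagent.
theoretical n(D) = (2/3) × 11.06 = 7.373 mol → 4145 g
% yield = 1600 / 4145 × 100 = 38.60 %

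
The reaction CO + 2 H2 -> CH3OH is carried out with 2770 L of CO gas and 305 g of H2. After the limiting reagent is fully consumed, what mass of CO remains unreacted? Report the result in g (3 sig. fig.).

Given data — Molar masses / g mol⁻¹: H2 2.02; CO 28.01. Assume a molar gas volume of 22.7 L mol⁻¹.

n(CO) = 2770 / 22.7 = 122.0 mol
n(H2) = 305.0 / 2.02 = 151.0 mol
n/ν for CO = 122.0/1 = 122.0
n/ν for H2 = 151.0/2 = 75.50
Smallest n/ν is H2 → limiting reagent.
CO consumed = (1/2) × 151.0 = 75.50 mol
CO remaining = 122.0 − 75.50 = 46.50 mol
mass = 46.50 × 28.01 = 1302 g

1300 g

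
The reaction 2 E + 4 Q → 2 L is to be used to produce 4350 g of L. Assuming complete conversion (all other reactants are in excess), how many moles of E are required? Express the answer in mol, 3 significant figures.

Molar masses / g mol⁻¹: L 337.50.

12.9 mol

n(L) = 4350 / 337.50 = 12.89 mol
n(E) = (2/2) × 12.89 = 12.89 mol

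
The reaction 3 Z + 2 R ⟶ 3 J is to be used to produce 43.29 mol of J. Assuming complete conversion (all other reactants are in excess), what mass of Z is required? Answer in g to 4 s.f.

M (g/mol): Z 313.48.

13570 g

n(J) = 43.29 mol
n(Z) = (3/3) × 43.29 = 43.29 mol
mass = 43.29 × 313.48 = 13570 g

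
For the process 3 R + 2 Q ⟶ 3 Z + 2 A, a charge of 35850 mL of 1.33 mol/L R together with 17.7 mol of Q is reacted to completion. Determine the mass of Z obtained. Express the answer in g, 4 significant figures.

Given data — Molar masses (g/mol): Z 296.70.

n(R) = 1.33 × 35850/1000 = 47.68 mol
n(Q) = 17.70 mol
n/ν → R: 15.89, Q: 8.850; Q is limiting.
n(Z) = (3/2) × 17.70 = 26.55 mol
mass = 26.55 × 296.70 = 7877 g

7877 g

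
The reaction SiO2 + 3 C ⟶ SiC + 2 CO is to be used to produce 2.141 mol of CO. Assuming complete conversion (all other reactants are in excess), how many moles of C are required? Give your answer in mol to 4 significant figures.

3.212 mol

n(CO) = 2.141 mol
n(C) = (3/2) × 2.141 = 3.212 mol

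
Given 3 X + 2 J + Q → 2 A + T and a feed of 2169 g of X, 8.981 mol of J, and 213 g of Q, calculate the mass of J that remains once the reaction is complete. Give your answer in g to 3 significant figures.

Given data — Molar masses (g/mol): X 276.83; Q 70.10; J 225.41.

n(X) = 2169 / 276.83 = 7.835 mol
n(J) = 8.981 mol
n(Q) = 213.0 / 70.10 = 3.039 mol
n/ν → X: 2.612, J: 4.491, Q: 3.039; X is limiting.
J consumed = (2/3) × 7.835 = 5.223 mol
J remaining = 8.981 − 5.223 = 3.758 mol
mass = 3.758 × 225.41 = 847.1 g

847 g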